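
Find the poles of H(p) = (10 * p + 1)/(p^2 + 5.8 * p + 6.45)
Set denominator = 0: p^2 + 5.8*p + 6.45 = (p + 1.5)(p + 4.3) = 0 → Poles: -1.5, -4.3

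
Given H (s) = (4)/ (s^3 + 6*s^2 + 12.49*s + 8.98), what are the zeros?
Numerator is a nonzero constant (4) → Zeros: none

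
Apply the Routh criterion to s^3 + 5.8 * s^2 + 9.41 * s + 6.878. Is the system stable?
Routh array:
s^3: [1, 9.41]; s^2: [5.8, 6.878]; s^1: [8.22414]; s^0: [6.878]
First column: [1, 5.8, 8.22414, 6.878]. Sign changes = 0.
Yes, stable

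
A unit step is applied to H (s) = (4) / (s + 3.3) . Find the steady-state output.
FVT: lim_{t→∞} y(t) = lim_{s→0} s*Y(s) where Y(s) = H(s)/s.
= lim_{s→0} H(s) = H(0) = num(0)/den(0) = 4/3.3 = 1.212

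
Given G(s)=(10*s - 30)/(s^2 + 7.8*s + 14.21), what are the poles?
Set denominator = 0: s^2 + 7.8*s + 14.21 = (s + 4.9)(s + 2.9) = 0 → Poles: -2.9, -4.9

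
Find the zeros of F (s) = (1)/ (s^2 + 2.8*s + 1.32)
Numerator is a nonzero constant (1) → Zeros: none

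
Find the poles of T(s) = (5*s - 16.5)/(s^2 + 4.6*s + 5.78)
Set denominator = 0: s^2 + 4.6*s + 5.78 = 0 → Poles: -2.3 + 0.7j, -2.3 - 0.7j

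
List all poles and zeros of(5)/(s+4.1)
Set denominator = 0: s + 4.1 = 0 → Poles: -4.1
Numerator is a nonzero constant (5) → Zeros: none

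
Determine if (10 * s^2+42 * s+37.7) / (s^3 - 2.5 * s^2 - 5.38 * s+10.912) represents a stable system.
Denominator: s^3 - 2.5*s^2 - 5.38*s + 10.912 = (s - 3.1)(s + 2.2)(s - 1.6). Poles: -2.2, 1.6, 3.1. All Re(p)<0: No (unstable)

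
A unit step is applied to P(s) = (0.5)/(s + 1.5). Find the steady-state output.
FVT: lim_{t→∞} y(t) = lim_{s→0} s*Y(s) where Y(s) = P(s)/s.
= lim_{s→0} P(s) = P(0) = num(0)/den(0) = 0.5/1.5 = 0.3333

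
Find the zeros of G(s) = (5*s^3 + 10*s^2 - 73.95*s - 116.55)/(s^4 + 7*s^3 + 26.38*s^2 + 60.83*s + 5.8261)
Set numerator = 0: 5*s^3 + 10*s^2 - 73.95*s - 116.55 = 5*(s - 3.7)(s + 4.2)(s + 1.5) = 0 → Zeros: -1.5, -4.2, 3.7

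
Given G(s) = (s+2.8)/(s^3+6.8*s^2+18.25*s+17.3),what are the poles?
Set denominator = 0: s^3 + 6.8*s^2 + 18.25*s + 17.3 = (s + 2)(s^2 + 4.8*s + 8.65) = 0 → Poles: -2, -2.4 + 1.7j, -2.4 - 1.7j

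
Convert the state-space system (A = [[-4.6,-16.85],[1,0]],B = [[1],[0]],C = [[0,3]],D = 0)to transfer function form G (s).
G(s) = C(sI - A)⁻¹B + D.
Characteristic polynomial det(sI - A) = s^2 + 4.6*s + 16.85.
Numerator from C·adj(sI-A)·B + D·det(sI-A) = 3.
G(s) = (3)/(s^2 + 4.6*s + 16.85)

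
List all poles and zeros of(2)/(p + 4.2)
Set denominator = 0: p + 4.2 = 0 → Poles: -4.2
Numerator is a nonzero constant (2) → Zeros: none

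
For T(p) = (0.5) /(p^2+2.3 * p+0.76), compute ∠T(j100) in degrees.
Substitute p = j*100: T(j100) = -4.99774e-05 - 1.14957e-06j.
∠T(j100) = atan2(Im, Re) = atan2(-1.14957e-06, -4.99774e-05) = -178.68°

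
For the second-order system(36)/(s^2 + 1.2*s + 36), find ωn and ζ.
Standard form: ωn²/(s²+2ζωn·s+ωn²).
const=36=ωn² → ωn=6, s coeff=1.2=2ζωn → ζ=0.1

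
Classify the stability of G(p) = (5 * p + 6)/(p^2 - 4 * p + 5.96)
Denominator: p^2 - 4*p + 5.96. Poles: 2 + 1.4j, 2 - 1.4j. Unstable (2 pole(s) in RHP)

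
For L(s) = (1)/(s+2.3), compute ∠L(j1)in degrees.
Substitute s = j*1: L(j1) = 0.36566 - 0.158983j.
∠L(j1) = atan2(Im, Re) = atan2(-0.158983, 0.36566) = -23.50°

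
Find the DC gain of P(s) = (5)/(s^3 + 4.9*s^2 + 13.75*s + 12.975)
DC gain = P(0) = num(0)/den(0) = 5/12.975 = 0.3854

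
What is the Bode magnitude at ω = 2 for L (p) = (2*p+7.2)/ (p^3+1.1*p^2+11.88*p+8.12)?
Substitute p = j*2: L(j2) = 0.342557 - 0.375995j.
|L(j2)| = sqrt(Re² + Im²) = 0.5086.
20*log₁₀(0.5086) = -5.87 dB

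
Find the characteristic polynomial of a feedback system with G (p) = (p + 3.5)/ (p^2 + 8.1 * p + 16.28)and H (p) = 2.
Characteristic poly = G_den * H_den + G_num * H_num = (p^2 + 8.1*p + 16.28) + (2*p + 7) = p^2 + 10.1*p + 23.28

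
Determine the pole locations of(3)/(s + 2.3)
Set denominator = 0: s + 2.3 = 0 → Poles: -2.3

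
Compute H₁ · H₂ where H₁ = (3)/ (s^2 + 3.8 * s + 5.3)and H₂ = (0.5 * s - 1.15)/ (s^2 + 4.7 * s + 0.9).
Series: H = H₁ · H₂ = (n₁·n₂)/(d₁·d₂).
Num: n₁·n₂ = 1.5*s - 3.45. Den: d₁·d₂ = s^4 + 8.5*s^3 + 24.06*s^2 + 28.33*s + 4.77.
H(s) = (1.5*s - 3.45)/(s^4 + 8.5*s^3 + 24.06*s^2 + 28.33*s + 4.77)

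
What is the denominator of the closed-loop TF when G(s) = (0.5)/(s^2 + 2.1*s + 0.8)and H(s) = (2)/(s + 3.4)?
Characteristic poly = G_den * H_den + G_num * H_num = (s^3 + 5.5*s^2 + 7.94*s + 2.72) + (1) = s^3 + 5.5*s^2 + 7.94*s + 3.72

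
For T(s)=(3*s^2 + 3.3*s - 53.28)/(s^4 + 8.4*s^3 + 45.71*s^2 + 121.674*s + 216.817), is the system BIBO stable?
Denominator: s^4 + 8.4*s^3 + 45.71*s^2 + 121.674*s + 216.817 = (s^2 + 3*s + 13.81)(s^2 + 5.4*s + 15.7). Poles: -1.5 + 3.4j, -1.5 - 3.4j, -2.7 + 2.9j, -2.7 - 2.9j. All Re(p)<0: Yes (stable)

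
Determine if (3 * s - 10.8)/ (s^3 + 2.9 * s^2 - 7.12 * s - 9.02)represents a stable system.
Denominator: s^3 + 2.9*s^2 - 7.12*s - 9.02 = (s - 2.2)(s + 4.1)(s + 1). Poles: -1, -4.1, 2.2. All Re(p)<0: No (unstable)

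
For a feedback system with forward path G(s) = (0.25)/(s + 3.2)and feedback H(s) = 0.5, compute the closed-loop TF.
Closed-loop T = G/(1+GH).
Numerator: G_num * H_den = 0.25.
Denominator: G_den * H_den + G_num * H_num = (s + 3.2) + (0.125) = s + 3.325.
T(s) = (0.25)/(s + 3.325)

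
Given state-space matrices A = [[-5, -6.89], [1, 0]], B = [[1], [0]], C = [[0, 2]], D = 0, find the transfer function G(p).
G(p) = C(pI - A)⁻¹B + D.
Characteristic polynomial det(pI - A) = p^2 + 5*p + 6.89.
Numerator from C·adj(pI-A)·B + D·det(pI-A) = 2.
G(p) = (2)/(p^2 + 5*p + 6.89)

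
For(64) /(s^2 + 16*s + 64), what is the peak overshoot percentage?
Standard form: ωn²/(s²+2ζωn·s+ωn²) → ωn = 8, ζ = 1.
ζ ≥ 1, so the response is non-oscillatory: peak overshoot = 0%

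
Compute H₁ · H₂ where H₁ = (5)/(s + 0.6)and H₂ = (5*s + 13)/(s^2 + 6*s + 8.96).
Series: H = H₁ · H₂ = (n₁·n₂)/(d₁·d₂).
Num: n₁·n₂ = 25*s + 65. Den: d₁·d₂ = s^3 + 6.6*s^2 + 12.56*s + 5.376.
H(s) = (25*s + 65)/(s^3 + 6.6*s^2 + 12.56*s + 5.376)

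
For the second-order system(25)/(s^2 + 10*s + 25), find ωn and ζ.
Standard form: ωn²/(s²+2ζωn·s+ωn²).
const=25=ωn² → ωn=5, s coeff=10=2ζωn → ζ=1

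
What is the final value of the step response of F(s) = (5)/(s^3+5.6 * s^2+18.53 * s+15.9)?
FVT: lim_{t→∞} y(t) = lim_{s→0} s*Y(s) where Y(s) = F(s)/s.
= lim_{s→0} F(s) = F(0) = num(0)/den(0) = 5/15.9 = 0.3145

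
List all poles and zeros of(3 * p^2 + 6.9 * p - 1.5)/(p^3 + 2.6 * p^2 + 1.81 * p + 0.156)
Set denominator = 0: p^3 + 2.6*p^2 + 1.81*p + 0.156 = (p + 1.2)(p + 0.1)(p + 1.3) = 0 → Poles: -0.1, -1.2, -1.3
Set numerator = 0: 3*p^2 + 6.9*p - 1.5 = 3*(p + 2.5)(p - 0.2) = 0 → Zeros: -2.5, 0.2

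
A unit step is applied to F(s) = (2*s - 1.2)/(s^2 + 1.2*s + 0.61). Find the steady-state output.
FVT: lim_{t→∞} y(t) = lim_{s→0} s*Y(s) where Y(s) = F(s)/s.
= lim_{s→0} F(s) = F(0) = num(0)/den(0) = -1.2/0.61 = -1.967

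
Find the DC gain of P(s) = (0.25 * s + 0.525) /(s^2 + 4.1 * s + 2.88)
DC gain = P(0) = num(0)/den(0) = 0.525/2.88 = 0.1823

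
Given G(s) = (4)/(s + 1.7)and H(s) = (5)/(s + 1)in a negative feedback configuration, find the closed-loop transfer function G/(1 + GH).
Closed-loop T = G/(1+GH).
Numerator: G_num * H_den = 4*s + 4.
Denominator: G_den * H_den + G_num * H_num = (s^2 + 2.7*s + 1.7) + (20) = s^2 + 2.7*s + 21.7.
T(s) = (4*s + 4)/(s^2 + 2.7*s + 21.7)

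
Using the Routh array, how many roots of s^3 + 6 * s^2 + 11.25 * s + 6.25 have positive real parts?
Routh array:
s^3: [1, 11.25]; s^2: [6, 6.25]; s^1: [10.2083]; s^0: [6.25]
First column: [1, 6, 10.2083, 6.25]. Sign changes = RHP roots = 0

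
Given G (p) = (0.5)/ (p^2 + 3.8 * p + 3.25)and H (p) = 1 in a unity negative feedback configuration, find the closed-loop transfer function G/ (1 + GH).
Closed-loop T = G/(1+GH).
Numerator: G_num * H_den = 0.5.
Denominator: G_den * H_den + G_num * H_num = (p^2 + 3.8*p + 3.25) + (0.5) = p^2 + 3.8*p + 3.75.
T(p) = (0.5)/(p^2 + 3.8*p + 3.75)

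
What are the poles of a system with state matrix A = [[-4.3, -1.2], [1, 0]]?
Eigenvalues solve det(λI - A) = 0.
Characteristic polynomial: λ^2 + 4.3*λ + 1.2 = 0.
Factor: (λ + 0.3)(λ + 4) = 0.
Roots: -0.3, -4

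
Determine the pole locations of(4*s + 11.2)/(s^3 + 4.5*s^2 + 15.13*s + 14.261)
Set denominator = 0: s^3 + 4.5*s^2 + 15.13*s + 14.261 = (s + 1.3)(s^2 + 3.2*s + 10.97) = 0 → Poles: -1.3, -1.6 + 2.9j, -1.6 - 2.9j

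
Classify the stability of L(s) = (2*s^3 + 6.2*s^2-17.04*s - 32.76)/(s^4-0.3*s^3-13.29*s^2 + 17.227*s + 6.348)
Denominator: s^4 - 0.3*s^3 - 13.29*s^2 + 17.227*s + 6.348 = (s - 2.3)(s + 0.3)(s + 4)(s - 2.3). Poles: -0.3, -4, 2.3, 2.3. Unstable (2 pole(s) in RHP)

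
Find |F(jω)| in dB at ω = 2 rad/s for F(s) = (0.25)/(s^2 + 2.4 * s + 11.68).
Substitute s = j*2: F(j2) = 0.0234082 - 0.0146301j.
|F(j2)| = sqrt(Re² + Im²) = 0.0276.
20*log₁₀(0.0276) = -31.18 dB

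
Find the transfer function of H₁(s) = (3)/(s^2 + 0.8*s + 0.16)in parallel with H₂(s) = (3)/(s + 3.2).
Parallel: H = H₁ + H₂ = (n₁·d₂ + n₂·d₁)/(d₁·d₂).
n₁·d₂ = 3*s + 9.6. n₂·d₁ = 3*s^2 + 2.4*s + 0.48. Sum = 3*s^2 + 5.4*s + 10.08. d₁·d₂ = s^3 + 4*s^2 + 2.72*s + 0.512.
H(s) = (3*s^2 + 5.4*s + 10.08)/(s^3 + 4*s^2 + 2.72*s + 0.512)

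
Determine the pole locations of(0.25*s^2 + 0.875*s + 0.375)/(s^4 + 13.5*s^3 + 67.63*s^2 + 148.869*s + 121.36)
Set denominator = 0: s^4 + 13.5*s^3 + 67.63*s^2 + 148.869*s + 121.36 = (s + 4.1)(s + 2.5)(s + 3.2)(s + 3.7) = 0 → Poles: -2.5, -3.2, -3.7, -4.1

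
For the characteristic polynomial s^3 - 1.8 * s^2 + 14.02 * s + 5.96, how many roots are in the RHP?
s^3 - 1.8*s^2 + 14.02*s + 5.96 = (s + 0.4)(s^2 - 2.2*s + 14.9). Poles: -0.4, 1.1 + 3.7j, 1.1 - 3.7j. RHP poles (Re>0): 2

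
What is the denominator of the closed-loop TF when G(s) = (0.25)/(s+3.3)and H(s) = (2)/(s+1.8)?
Characteristic poly = G_den * H_den + G_num * H_num = (s^2 + 5.1*s + 5.94) + (0.5) = s^2 + 5.1*s + 6.44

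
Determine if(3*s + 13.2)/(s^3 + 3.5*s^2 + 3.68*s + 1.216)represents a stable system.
Denominator: s^3 + 3.5*s^2 + 3.68*s + 1.216 = (s + 0.8)(s + 0.8)(s + 1.9). Poles: -0.8, -0.8, -1.9. All Re(p)<0: Yes (stable)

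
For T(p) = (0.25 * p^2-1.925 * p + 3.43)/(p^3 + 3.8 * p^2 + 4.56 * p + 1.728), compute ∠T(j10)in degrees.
Substitute p = j*10: T(j10) = 0.025173 - 0.0126234j.
∠T(j10) = atan2(Im, Re) = atan2(-0.0126234, 0.025173) = -26.63° (principal value).
Summing the individual angle contributions Σ∠(j10 − zᵢ) − Σ∠(j10 − pₖ) over the 2 zero(s) and 3 pole(s), each followed continuously from ω = 0 (DC phase referenced to (−180°, 180°]), gives -386.63°, i.e. the principal value - 360°. Continuous Bode phase = -386.63°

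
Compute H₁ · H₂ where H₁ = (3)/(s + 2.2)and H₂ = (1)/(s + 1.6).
Series: H = H₁ · H₂ = (n₁·n₂)/(d₁·d₂).
Num: n₁·n₂ = 3. Den: d₁·d₂ = s^2 + 3.8*s + 3.52.
H(s) = (3)/(s^2 + 3.8*s + 3.52)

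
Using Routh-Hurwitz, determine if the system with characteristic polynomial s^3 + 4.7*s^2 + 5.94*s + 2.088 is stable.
Routh array:
s^3: [1, 5.94]; s^2: [4.7, 2.088]; s^1: [5.49574]; s^0: [2.088]
First column: [1, 4.7, 5.49574, 2.088]. Sign changes = 0.
Yes, stable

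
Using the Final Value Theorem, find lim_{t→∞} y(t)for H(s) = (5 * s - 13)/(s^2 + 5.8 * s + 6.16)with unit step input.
FVT: lim_{t→∞} y(t) = lim_{s→0} s*Y(s) where Y(s) = H(s)/s.
= lim_{s→0} H(s) = H(0) = num(0)/den(0) = -13/6.16 = -2.11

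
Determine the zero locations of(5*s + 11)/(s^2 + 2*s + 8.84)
Set numerator = 0: 5*s + 11 = 0 → Zeros: -2.2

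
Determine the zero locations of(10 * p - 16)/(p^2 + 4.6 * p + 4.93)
Set numerator = 0: 10*p - 16 = 0 → Zeros: 1.6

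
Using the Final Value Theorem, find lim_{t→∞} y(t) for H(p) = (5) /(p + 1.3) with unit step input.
FVT: lim_{t→∞} y(t) = lim_{p→0} p*Y(p) where Y(p) = H(p)/p.
= lim_{p→0} H(p) = H(0) = num(0)/den(0) = 5/1.3 = 3.846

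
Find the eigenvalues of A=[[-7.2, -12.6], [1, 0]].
Eigenvalues solve det(λI - A) = 0.
Characteristic polynomial: λ^2 + 7.2*λ + 12.6 = 0.
Factor: (λ + 3)(λ + 4.2) = 0.
Roots: -3, -4.2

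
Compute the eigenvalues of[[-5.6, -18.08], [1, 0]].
Eigenvalues solve det(λI - A) = 0.
Characteristic polynomial: λ^2 + 5.6*λ + 18.08 = 0.
Roots: -2.8 + 3.2j, -2.8 - 3.2j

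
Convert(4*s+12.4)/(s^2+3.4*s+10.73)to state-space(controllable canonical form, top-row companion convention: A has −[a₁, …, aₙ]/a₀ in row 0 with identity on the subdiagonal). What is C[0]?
Reachable canonical form: C = numerator coefficients (right-aligned, zero-padded to length n).
num = 4*s + 12.4, C = [[4, 12.4]].
C[0] = 4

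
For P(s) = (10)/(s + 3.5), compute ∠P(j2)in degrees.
Substitute s = j*2: P(j2) = 2.15385 - 1.23077j.
∠P(j2) = atan2(Im, Re) = atan2(-1.23077, 2.15385) = -29.74°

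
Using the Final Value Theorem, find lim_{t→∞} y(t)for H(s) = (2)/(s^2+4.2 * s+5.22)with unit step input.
FVT: lim_{t→∞} y(t) = lim_{s→0} s*Y(s) where Y(s) = H(s)/s.
= lim_{s→0} H(s) = H(0) = num(0)/den(0) = 2/5.22 = 0.3831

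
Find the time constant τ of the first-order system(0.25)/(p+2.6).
First-order system: τ = -1/pole. Pole = -2.6. τ = -1/(-2.6) = 0.3846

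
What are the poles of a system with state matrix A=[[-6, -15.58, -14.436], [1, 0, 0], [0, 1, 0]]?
Eigenvalues solve det(λI - A) = 0.
Characteristic polynomial: λ^3 + 6*λ^2 + 15.58*λ + 14.436 = 0.
Factor: (λ + 1.8)(λ^2 + 4.2*λ + 8.02) = 0.
Roots: -1.8, -2.1 + 1.9j, -2.1 - 1.9j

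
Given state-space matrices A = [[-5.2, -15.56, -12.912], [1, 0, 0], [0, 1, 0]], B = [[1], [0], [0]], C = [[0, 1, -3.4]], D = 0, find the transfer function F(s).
F(s) = C(sI - A)⁻¹B + D.
Characteristic polynomial det(sI - A) = s^3 + 5.2*s^2 + 15.56*s + 12.912.
Numerator from C·adj(sI-A)·B + D·det(sI-A) = s - 3.4.
F(s) = (s - 3.4)/(s^3 + 5.2*s^2 + 15.56*s + 12.912)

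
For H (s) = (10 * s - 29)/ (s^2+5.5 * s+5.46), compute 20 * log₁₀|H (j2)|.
Substitute s = j*2: H(j2) = 1.44285 + 2.82787j.
|H(j2)| = sqrt(Re² + Im²) = 3.175.
20*log₁₀(3.175) = 10.03 dB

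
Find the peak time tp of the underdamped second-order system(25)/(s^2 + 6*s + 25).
Standard form: ωn²/(s²+2ζωn·s+ωn²) → ωn = 5, ζ = 0.6.
ωd = ωn·√(1-ζ²) = 5·√(1-0.6²) = 4.
tp = π/ωd = π/4 = 0.7854 s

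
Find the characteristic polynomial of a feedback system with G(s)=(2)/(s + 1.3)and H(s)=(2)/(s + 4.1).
Characteristic poly = G_den * H_den + G_num * H_num = (s^2 + 5.4*s + 5.33) + (4) = s^2 + 5.4*s + 9.33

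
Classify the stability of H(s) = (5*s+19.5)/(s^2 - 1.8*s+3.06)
Denominator: s^2 - 1.8*s + 3.06. Poles: 0.9 + 1.5j, 0.9 - 1.5j. Unstable (2 pole(s) in RHP)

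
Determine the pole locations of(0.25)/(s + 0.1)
Set denominator = 0: s + 0.1 = 0 → Poles: -0.1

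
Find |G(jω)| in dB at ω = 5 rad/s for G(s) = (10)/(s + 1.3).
Substitute s = j*5: G(j5) = 0.487074 - 1.87336j.
|G(j5)| = sqrt(Re² + Im²) = 1.936.
20*log₁₀(1.936) = 5.74 dB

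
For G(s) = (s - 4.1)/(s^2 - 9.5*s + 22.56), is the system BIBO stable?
Denominator: s^2 - 9.5*s + 22.56 = (s - 4.8)(s - 4.7). Poles: 4.7, 4.8. All Re(p)<0: No (unstable)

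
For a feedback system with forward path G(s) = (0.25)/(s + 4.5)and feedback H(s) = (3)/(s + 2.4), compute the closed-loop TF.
Closed-loop T = G/(1+GH).
Numerator: G_num * H_den = 0.25*s + 0.6.
Denominator: G_den * H_den + G_num * H_num = (s^2 + 6.9*s + 10.8) + (0.75) = s^2 + 6.9*s + 11.55.
T(s) = (0.25*s + 0.6)/(s^2 + 6.9*s + 11.55)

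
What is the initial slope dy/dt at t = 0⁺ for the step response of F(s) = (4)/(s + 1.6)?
IVT: y'(0⁺) = lim_{s→∞} s²·Y(s) = lim_{s→∞} s·F(s).
deg(num) = 0, deg(den) = 1, relative degree = 1, so s·F(s) → (leading num)/(leading den) = 4/1 = 4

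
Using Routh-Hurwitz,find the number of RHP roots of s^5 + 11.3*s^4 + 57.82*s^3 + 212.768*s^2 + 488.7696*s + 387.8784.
Routh array:
s^5: [1, 57.82, 488.7696]; s^4: [11.3, 212.768, 387.8784]; s^3: [38.991, 454.444]; s^2: [81.0653, 387.8784]; s^1: [267.881]; s^0: [387.8784]
First column: [1, 11.3, 38.991, 81.0653, 267.881, 387.8784]. Sign changes = RHP roots = 0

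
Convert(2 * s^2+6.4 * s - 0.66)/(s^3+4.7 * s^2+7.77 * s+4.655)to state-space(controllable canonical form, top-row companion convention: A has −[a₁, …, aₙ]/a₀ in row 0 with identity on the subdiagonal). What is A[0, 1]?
Reachable canonical form for den = s^3 + 4.7*s^2 + 7.77*s + 4.655: top row of A = -[a₁,a₂,...,aₙ]/a₀, ones on the subdiagonal, zeros elsewhere.
A = [[-4.7, -7.77, -4.655], [1, 0, 0], [0, 1, 0]].
A[0,1] = -7.77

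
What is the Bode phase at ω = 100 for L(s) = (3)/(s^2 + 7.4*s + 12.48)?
Substitute s = j*100: L(j100) = -0.000298735 - 2.2134e-05j.
∠L(j100) = atan2(Im, Re) = atan2(-2.2134e-05, -0.000298735) = -175.76°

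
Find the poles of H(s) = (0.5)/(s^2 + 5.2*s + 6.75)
Set denominator = 0: s^2 + 5.2*s + 6.75 = (s + 2.7)(s + 2.5) = 0 → Poles: -2.5, -2.7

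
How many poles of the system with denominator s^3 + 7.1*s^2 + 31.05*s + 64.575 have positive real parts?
s^3 + 7.1*s^2 + 31.05*s + 64.575 = (s + 3.5)(s^2 + 3.6*s + 18.45). Poles: -1.8 + 3.9j, -1.8 - 3.9j, -3.5. RHP poles (Re>0): 0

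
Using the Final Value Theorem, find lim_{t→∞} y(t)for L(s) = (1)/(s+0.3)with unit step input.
FVT: lim_{t→∞} y(t) = lim_{s→0} s*Y(s) where Y(s) = L(s)/s.
= lim_{s→0} L(s) = L(0) = num(0)/den(0) = 1/0.3 = 3.333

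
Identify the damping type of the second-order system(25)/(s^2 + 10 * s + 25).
Standard form: ωn²/(s²+2ζωn·s+ωn²) gives ωn=5, ζ=1.
Critically damped (ζ = 1)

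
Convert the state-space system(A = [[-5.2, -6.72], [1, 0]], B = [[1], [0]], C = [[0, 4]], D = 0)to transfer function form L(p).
L(p) = C(pI - A)⁻¹B + D.
Characteristic polynomial det(pI - A) = p^2 + 5.2*p + 6.72.
Numerator from C·adj(pI-A)·B + D·det(pI-A) = 4.
L(p) = (4)/(p^2 + 5.2*p + 6.72)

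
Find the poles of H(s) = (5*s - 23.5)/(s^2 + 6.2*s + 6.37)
Set denominator = 0: s^2 + 6.2*s + 6.37 = (s + 1.3)(s + 4.9) = 0 → Poles: -1.3, -4.9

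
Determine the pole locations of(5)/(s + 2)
Set denominator = 0: s + 2 = 0 → Poles: -2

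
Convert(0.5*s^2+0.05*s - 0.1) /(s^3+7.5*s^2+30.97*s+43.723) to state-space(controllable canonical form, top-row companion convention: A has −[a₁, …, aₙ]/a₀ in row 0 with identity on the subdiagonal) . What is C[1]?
Reachable canonical form: C = numerator coefficients (right-aligned, zero-padded to length n).
num = 0.5*s^2 + 0.05*s - 0.1, C = [[0.5, 0.05, -0.1]].
C[1] = 0.05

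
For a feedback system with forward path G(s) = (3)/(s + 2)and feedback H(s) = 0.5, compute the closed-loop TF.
Closed-loop T = G/(1+GH).
Numerator: G_num * H_den = 3.
Denominator: G_den * H_den + G_num * H_num = (s + 2) + (1.5) = s + 3.5.
T(s) = (3)/(s + 3.5)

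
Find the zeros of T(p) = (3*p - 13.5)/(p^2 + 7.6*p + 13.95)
Set numerator = 0: 3*p - 13.5 = 0 → Zeros: 4.5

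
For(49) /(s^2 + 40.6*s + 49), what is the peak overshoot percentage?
Standard form: ωn²/(s²+2ζωn·s+ωn²) → ωn = 7, ζ = 2.9.
ζ ≥ 1, so the response is non-oscillatory: peak overshoot = 0%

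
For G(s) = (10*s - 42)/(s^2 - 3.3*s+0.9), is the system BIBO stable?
Denominator: s^2 - 3.3*s + 0.9 = (s - 0.3)(s - 3). Poles: 0.3, 3. All Re(p)<0: No (unstable)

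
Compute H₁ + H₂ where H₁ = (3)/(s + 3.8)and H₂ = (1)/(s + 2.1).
Parallel: H = H₁ + H₂ = (n₁·d₂ + n₂·d₁)/(d₁·d₂).
n₁·d₂ = 3*s + 6.3. n₂·d₁ = s + 3.8. Sum = 4*s + 10.1. d₁·d₂ = s^2 + 5.9*s + 7.98.
H(s) = (4*s + 10.1)/(s^2 + 5.9*s + 7.98)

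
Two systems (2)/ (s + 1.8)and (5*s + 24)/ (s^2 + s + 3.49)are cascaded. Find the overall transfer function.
Series: H = H₁ · H₂ = (n₁·n₂)/(d₁·d₂).
Num: n₁·n₂ = 10*s + 48. Den: d₁·d₂ = s^3 + 2.8*s^2 + 5.29*s + 6.282.
H(s) = (10*s + 48)/(s^3 + 2.8*s^2 + 5.29*s + 6.282)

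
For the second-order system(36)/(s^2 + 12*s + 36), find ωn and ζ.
Standard form: ωn²/(s²+2ζωn·s+ωn²).
const=36=ωn² → ωn=6, s coeff=12=2ζωn → ζ=1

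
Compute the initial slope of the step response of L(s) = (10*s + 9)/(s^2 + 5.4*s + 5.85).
IVT: y'(0⁺) = lim_{s→∞} s²·Y(s) = lim_{s→∞} s·L(s).
deg(num) = 1, deg(den) = 2, relative degree = 1, so s·L(s) → (leading num)/(leading den) = 10/1 = 10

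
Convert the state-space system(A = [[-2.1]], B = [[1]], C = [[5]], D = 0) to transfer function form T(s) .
T(s) = C(sI - A)⁻¹B + D.
Characteristic polynomial det(sI - A) = s + 2.1.
Numerator from C·adj(sI-A)·B + D·det(sI-A) = 5.
T(s) = (5)/(s + 2.1)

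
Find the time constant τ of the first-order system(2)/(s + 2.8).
First-order system: τ = -1/pole. Pole = -2.8. τ = -1/(-2.8) = 0.3571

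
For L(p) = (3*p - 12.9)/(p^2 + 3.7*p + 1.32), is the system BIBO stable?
Denominator: p^2 + 3.7*p + 1.32 = (p + 0.4)(p + 3.3). Poles: -0.4, -3.3. All Re(p)<0: Yes (stable)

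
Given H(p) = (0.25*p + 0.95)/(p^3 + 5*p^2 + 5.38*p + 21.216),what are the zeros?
Set numerator = 0: 0.25*p + 0.95 = 0 → Zeros: -3.8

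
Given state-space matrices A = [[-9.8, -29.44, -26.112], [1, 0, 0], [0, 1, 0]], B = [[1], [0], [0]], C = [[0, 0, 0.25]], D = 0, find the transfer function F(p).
F(p) = C(pI - A)⁻¹B + D.
Characteristic polynomial det(pI - A) = p^3 + 9.8*p^2 + 29.44*p + 26.112.
Numerator from C·adj(pI-A)·B + D·det(pI-A) = 0.25.
F(p) = (0.25)/(p^3 + 9.8*p^2 + 29.44*p + 26.112)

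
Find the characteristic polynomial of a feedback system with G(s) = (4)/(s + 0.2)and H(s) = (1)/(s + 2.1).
Characteristic poly = G_den * H_den + G_num * H_num = (s^2 + 2.3*s + 0.42) + (4) = s^2 + 2.3*s + 4.42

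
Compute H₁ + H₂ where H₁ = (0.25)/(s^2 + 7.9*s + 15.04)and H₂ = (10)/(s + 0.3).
Parallel: H = H₁ + H₂ = (n₁·d₂ + n₂·d₁)/(d₁·d₂).
n₁·d₂ = 0.25*s + 0.075. n₂·d₁ = 10*s^2 + 79*s + 150.4. Sum = 10*s^2 + 79.25*s + 150.475. d₁·d₂ = s^3 + 8.2*s^2 + 17.41*s + 4.512.
H(s) = (10*s^2 + 79.25*s + 150.475)/(s^3 + 8.2*s^2 + 17.41*s + 4.512)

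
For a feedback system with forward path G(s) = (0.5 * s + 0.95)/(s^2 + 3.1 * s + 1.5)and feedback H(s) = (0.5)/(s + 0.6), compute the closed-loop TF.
Closed-loop T = G/(1+GH).
Numerator: G_num * H_den = 0.5*s^2 + 1.25*s + 0.57.
Denominator: G_den * H_den + G_num * H_num = (s^3 + 3.7*s^2 + 3.36*s + 0.9) + (0.25*s + 0.475) = s^3 + 3.7*s^2 + 3.61*s + 1.375.
T(s) = (0.5*s^2 + 1.25*s + 0.57)/(s^3 + 3.7*s^2 + 3.61*s + 1.375)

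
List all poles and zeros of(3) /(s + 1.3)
Set denominator = 0: s + 1.3 = 0 → Poles: -1.3
Numerator is a nonzero constant (3) → Zeros: none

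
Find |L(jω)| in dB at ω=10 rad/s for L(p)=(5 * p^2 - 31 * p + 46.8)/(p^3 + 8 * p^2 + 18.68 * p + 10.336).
Substitute p = j*10: L(j10) = 0.474733 - 0.0963109j.
|L(j10)| = sqrt(Re² + Im²) = 0.4844.
20*log₁₀(0.4844) = -6.30 dB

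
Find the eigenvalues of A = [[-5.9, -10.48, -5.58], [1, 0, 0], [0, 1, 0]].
Eigenvalues solve det(λI - A) = 0.
Characteristic polynomial: λ^3 + 5.9*λ^2 + 10.48*λ + 5.58 = 0.
Factor: (λ + 3.1)(λ + 1.8)(λ + 1) = 0.
Roots: -1, -1.8, -3.1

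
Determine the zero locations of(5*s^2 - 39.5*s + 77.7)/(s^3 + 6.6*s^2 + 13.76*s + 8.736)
Set numerator = 0: 5*s^2 - 39.5*s + 77.7 = 5*(s - 4.2)(s - 3.7) = 0 → Zeros: 3.7, 4.2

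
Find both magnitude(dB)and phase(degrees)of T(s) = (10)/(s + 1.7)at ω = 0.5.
Substitute s = j*0.5: T(j0.5) = 5.41401 - 1.59236j.
|T| = 20*log₁₀(sqrt(Re²+Im²)) = 15.03 dB.
∠T = atan2(Im, Re) = -16.39°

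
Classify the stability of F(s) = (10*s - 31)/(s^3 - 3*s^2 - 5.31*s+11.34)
Denominator: s^3 - 3*s^2 - 5.31*s + 11.34 = (s - 3.6)(s + 2.1)(s - 1.5). Poles: -2.1, 1.5, 3.6. Unstable (2 pole(s) in RHP)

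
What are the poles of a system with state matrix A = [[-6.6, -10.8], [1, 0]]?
Eigenvalues solve det(λI - A) = 0.
Characteristic polynomial: λ^2 + 6.6*λ + 10.8 = 0.
Factor: (λ + 3.6)(λ + 3) = 0.
Roots: -3, -3.6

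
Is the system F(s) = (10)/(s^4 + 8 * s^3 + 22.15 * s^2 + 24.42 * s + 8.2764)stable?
Denominator: s^4 + 8*s^3 + 22.15*s^2 + 24.42*s + 8.2764 = (s + 1.9)(s + 3.3)(s + 2.2)(s + 0.6). Poles: -0.6, -1.9, -2.2, -3.3. All Re(p)<0: Yes (stable)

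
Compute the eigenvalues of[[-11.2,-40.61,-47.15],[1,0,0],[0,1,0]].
Eigenvalues solve det(λI - A) = 0.
Characteristic polynomial: λ^3 + 11.2*λ^2 + 40.61*λ + 47.15 = 0.
Factor: (λ + 2.5)(λ + 4.1)(λ + 4.6) = 0.
Roots: -2.5, -4.1, -4.6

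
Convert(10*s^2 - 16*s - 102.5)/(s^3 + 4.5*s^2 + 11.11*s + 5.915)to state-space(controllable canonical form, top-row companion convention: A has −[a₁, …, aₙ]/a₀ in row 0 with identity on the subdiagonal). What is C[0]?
Reachable canonical form: C = numerator coefficients (right-aligned, zero-padded to length n).
num = 10*s^2 - 16*s - 102.5, C = [[10, -16, -102.5]].
C[0] = 10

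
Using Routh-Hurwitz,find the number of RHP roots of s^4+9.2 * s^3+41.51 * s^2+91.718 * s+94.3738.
Routh array:
s^4: [1, 41.51, 94.3738]; s^3: [9.2, 91.718]; s^2: [31.5407, 94.3738]; s^1: [64.1904]; s^0: [94.3738]
First column: [1, 9.2, 31.5407, 64.1904, 94.3738]. Sign changes = RHP roots = 0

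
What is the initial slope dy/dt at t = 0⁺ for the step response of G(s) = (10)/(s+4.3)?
IVT: y'(0⁺) = lim_{s→∞} s²·Y(s) = lim_{s→∞} s·G(s).
deg(num) = 0, deg(den) = 1, relative degree = 1, so s·G(s) → (leading num)/(leading den) = 10/1 = 10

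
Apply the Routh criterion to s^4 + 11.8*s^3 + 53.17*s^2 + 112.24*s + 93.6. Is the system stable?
Routh array:
s^4: [1, 53.17, 93.6]; s^3: [11.8, 112.24]; s^2: [43.6581, 93.6]; s^1: [86.9416]; s^0: [93.6]
First column: [1, 11.8, 43.6581, 86.9416, 93.6]. Sign changes = 0.
Yes, stable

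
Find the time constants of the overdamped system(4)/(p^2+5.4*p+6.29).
Overdamped: real poles at -1.7, -3.7. τ = -1/pole → τ₁ = 0.5882, τ₂ = 0.2703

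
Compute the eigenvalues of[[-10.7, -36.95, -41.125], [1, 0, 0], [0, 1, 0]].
Eigenvalues solve det(λI - A) = 0.
Characteristic polynomial: λ^3 + 10.7*λ^2 + 36.95*λ + 41.125 = 0.
Factor: (λ + 4.7)(λ + 2.5)(λ + 3.5) = 0.
Roots: -2.5, -3.5, -4.7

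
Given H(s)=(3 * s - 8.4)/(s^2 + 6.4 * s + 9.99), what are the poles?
Set denominator = 0: s^2 + 6.4*s + 9.99 = (s + 2.7)(s + 3.7) = 0 → Poles: -2.7, -3.7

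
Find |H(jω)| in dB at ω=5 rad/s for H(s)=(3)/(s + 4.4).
Substitute s = j*5: H(j5) = 0.297565 - 0.338142j.
|H(j5)| = sqrt(Re² + Im²) = 0.4504.
20*log₁₀(0.4504) = -6.93 dB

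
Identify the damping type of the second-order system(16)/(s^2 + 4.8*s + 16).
Standard form: ωn²/(s²+2ζωn·s+ωn²) gives ωn=4, ζ=0.6.
Underdamped (ζ = 0.6 < 1)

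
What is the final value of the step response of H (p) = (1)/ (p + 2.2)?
FVT: lim_{t→∞} y(t) = lim_{p→0} p*Y(p) where Y(p) = H(p)/p.
= lim_{p→0} H(p) = H(0) = num(0)/den(0) = 1/2.2 = 0.4545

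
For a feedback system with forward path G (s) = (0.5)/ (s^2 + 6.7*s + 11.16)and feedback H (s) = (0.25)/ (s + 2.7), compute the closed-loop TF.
Closed-loop T = G/(1+GH).
Numerator: G_num * H_den = 0.5*s + 1.35.
Denominator: G_den * H_den + G_num * H_num = (s^3 + 9.4*s^2 + 29.25*s + 30.132) + (0.125) = s^3 + 9.4*s^2 + 29.25*s + 30.257.
T(s) = (0.5*s + 1.35)/(s^3 + 9.4*s^2 + 29.25*s + 30.257)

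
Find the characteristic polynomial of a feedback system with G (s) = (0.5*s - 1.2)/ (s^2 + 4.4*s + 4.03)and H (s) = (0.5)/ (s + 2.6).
Characteristic poly = G_den * H_den + G_num * H_num = (s^3 + 7*s^2 + 15.47*s + 10.478) + (0.25*s - 0.6) = s^3 + 7*s^2 + 15.72*s + 9.878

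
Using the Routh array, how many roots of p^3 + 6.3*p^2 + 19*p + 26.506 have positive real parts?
Routh array:
p^3: [1, 19]; p^2: [6.3, 26.506]; p^1: [14.7927]; p^0: [26.506]
First column: [1, 6.3, 14.7927, 26.506]. Sign changes = RHP roots = 0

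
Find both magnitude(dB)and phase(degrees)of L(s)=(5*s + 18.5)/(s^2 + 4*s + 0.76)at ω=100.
Substitute s = j*100: L(j100) = 0.000149924 - 0.0499978j.
|L| = 20*log₁₀(sqrt(Re²+Im²)) = -26.02 dB.
∠L = atan2(Im, Re) = -89.83°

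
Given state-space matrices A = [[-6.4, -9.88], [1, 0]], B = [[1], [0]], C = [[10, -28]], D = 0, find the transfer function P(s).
P(s) = C(sI - A)⁻¹B + D.
Characteristic polynomial det(sI - A) = s^2 + 6.4*s + 9.88.
Numerator from C·adj(sI-A)·B + D·det(sI-A) = 10*s - 28.
P(s) = (10*s - 28)/(s^2 + 6.4*s + 9.88)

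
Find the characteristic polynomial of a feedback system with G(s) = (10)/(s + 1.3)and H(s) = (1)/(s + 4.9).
Characteristic poly = G_den * H_den + G_num * H_num = (s^2 + 6.2*s + 6.37) + (10) = s^2 + 6.2*s + 16.37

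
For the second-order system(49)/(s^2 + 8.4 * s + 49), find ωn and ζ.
Standard form: ωn²/(s²+2ζωn·s+ωn²).
const=49=ωn² → ωn=7, s coeff=8.4=2ζωn → ζ=0.6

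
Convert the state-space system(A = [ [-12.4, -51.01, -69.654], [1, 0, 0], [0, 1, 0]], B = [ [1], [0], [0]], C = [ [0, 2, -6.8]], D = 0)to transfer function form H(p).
H(p) = C(pI - A)⁻¹B + D.
Characteristic polynomial det(pI - A) = p^3 + 12.4*p^2 + 51.01*p + 69.654.
Numerator from C·adj(pI-A)·B + D·det(pI-A) = 2*p - 6.8.
H(p) = (2*p - 6.8)/(p^3 + 12.4*p^2 + 51.01*p + 69.654)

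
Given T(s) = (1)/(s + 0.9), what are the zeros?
Numerator is a nonzero constant (1) → Zeros: none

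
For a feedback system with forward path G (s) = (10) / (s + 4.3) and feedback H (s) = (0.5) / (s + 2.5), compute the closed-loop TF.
Closed-loop T = G/(1+GH).
Numerator: G_num * H_den = 10*s + 25.
Denominator: G_den * H_den + G_num * H_num = (s^2 + 6.8*s + 10.75) + (5) = s^2 + 6.8*s + 15.75.
T(s) = (10*s + 25)/(s^2 + 6.8*s + 15.75)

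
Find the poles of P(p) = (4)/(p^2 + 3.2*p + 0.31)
Set denominator = 0: p^2 + 3.2*p + 0.31 = (p + 0.1)(p + 3.1) = 0 → Poles: -0.1, -3.1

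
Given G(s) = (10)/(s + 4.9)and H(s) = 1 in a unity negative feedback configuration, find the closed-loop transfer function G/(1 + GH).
Closed-loop T = G/(1+GH).
Numerator: G_num * H_den = 10.
Denominator: G_den * H_den + G_num * H_num = (s + 4.9) + (10) = s + 14.9.
T(s) = (10)/(s + 14.9)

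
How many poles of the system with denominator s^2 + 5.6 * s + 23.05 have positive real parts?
Poles: -2.8 + 3.9j, -2.8 - 3.9j. RHP poles (Re>0): 0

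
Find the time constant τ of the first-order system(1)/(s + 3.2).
First-order system: τ = -1/pole. Pole = -3.2. τ = -1/(-3.2) = 0.3125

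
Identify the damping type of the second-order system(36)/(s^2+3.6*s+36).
Standard form: ωn²/(s²+2ζωn·s+ωn²) gives ωn=6, ζ=0.3.
Underdamped (ζ = 0.3 < 1)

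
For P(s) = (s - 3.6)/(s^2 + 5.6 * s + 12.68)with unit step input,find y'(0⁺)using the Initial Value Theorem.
IVT: y'(0⁺) = lim_{s→∞} s²·Y(s) = lim_{s→∞} s·P(s).
deg(num) = 1, deg(den) = 2, relative degree = 1, so s·P(s) → (leading num)/(leading den) = 1/1 = 1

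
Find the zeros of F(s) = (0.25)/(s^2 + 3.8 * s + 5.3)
Numerator is a nonzero constant (0.25) → Zeros: none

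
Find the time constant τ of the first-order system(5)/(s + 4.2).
First-order system: τ = -1/pole. Pole = -4.2. τ = -1/(-4.2) = 0.2381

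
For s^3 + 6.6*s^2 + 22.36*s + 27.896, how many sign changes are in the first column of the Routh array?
Routh array:
s^3: [1, 22.36]; s^2: [6.6, 27.896]; s^1: [18.1333]; s^0: [27.896]
First column: [1, 6.6, 18.1333, 27.896]. Sign changes = 0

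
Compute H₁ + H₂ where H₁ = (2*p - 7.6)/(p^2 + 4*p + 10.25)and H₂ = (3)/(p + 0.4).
Parallel: H = H₁ + H₂ = (n₁·d₂ + n₂·d₁)/(d₁·d₂).
n₁·d₂ = 2*p^2 - 6.8*p - 3.04. n₂·d₁ = 3*p^2 + 12*p + 30.75. Sum = 5*p^2 + 5.2*p + 27.71. d₁·d₂ = p^3 + 4.4*p^2 + 11.85*p + 4.1.
H(p) = (5*p^2 + 5.2*p + 27.71)/(p^3 + 4.4*p^2 + 11.85*p + 4.1)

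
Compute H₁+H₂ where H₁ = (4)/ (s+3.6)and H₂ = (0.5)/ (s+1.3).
Parallel: H = H₁ + H₂ = (n₁·d₂ + n₂·d₁)/(d₁·d₂).
n₁·d₂ = 4*s + 5.2. n₂·d₁ = 0.5*s + 1.8. Sum = 4.5*s + 7. d₁·d₂ = s^2 + 4.9*s + 4.68.
H(s) = (4.5*s + 7)/(s^2 + 4.9*s + 4.68)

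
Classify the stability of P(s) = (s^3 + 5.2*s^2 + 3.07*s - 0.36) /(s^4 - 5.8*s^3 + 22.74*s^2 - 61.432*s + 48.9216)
Denominator: s^4 - 5.8*s^3 + 22.74*s^2 - 61.432*s + 48.9216 = (s - 1.2)(s - 3.2)(s^2 - 1.4*s + 12.74). Poles: 0.7 + 3.5j, 0.7 - 3.5j, 1.2, 3.2. Unstable (4 pole(s) in RHP)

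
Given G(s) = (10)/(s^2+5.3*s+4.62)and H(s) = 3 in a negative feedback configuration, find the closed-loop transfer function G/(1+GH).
Closed-loop T = G/(1+GH).
Numerator: G_num * H_den = 10.
Denominator: G_den * H_den + G_num * H_num = (s^2 + 5.3*s + 4.62) + (30) = s^2 + 5.3*s + 34.62.
T(s) = (10)/(s^2 + 5.3*s + 34.62)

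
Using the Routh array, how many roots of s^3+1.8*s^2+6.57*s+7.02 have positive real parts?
Routh array:
s^3: [1, 6.57]; s^2: [1.8, 7.02]; s^1: [2.67]; s^0: [7.02]
First column: [1, 1.8, 2.67, 7.02]. Sign changes = RHP roots = 0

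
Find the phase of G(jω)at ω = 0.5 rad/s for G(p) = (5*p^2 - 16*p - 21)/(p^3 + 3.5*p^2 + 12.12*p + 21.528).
Substitute p = j*0.5: G(j0.5) = -1.09797 - 0.0718327j.
∠G(j0.5) = atan2(Im, Re) = atan2(-0.0718327, -1.09797) = -176.26°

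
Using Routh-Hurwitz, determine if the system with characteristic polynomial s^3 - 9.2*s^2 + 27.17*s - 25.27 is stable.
Routh array:
s^3: [1, 27.17]; s^2: [-9.2, -25.27]; s^1: [24.4233]; s^0: [-25.27]
First column: [1, -9.2, 24.4233, -25.27]. Sign changes = 3.
No, unstable (3 RHP root(s))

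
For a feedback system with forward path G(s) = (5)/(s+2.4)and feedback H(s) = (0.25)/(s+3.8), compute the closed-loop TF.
Closed-loop T = G/(1+GH).
Numerator: G_num * H_den = 5*s + 19.
Denominator: G_den * H_den + G_num * H_num = (s^2 + 6.2*s + 9.12) + (1.25) = s^2 + 6.2*s + 10.37.
T(s) = (5*s + 19)/(s^2 + 6.2*s + 10.37)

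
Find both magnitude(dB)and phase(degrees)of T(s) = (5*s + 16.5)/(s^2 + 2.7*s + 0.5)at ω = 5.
Substitute s = j*5: T(j5) = -0.0853035 - 1.06741j.
|T| = 20*log₁₀(sqrt(Re²+Im²)) = 0.59 dB.
∠T = atan2(Im, Re) = -94.57°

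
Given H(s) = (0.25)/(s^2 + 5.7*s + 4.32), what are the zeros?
Numerator is a nonzero constant (0.25) → Zeros: none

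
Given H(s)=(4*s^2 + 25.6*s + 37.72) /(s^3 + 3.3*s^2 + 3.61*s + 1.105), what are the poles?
Set denominator = 0: s^3 + 3.3*s^2 + 3.61*s + 1.105 = (s + 0.5)(s^2 + 2.8*s + 2.21) = 0 → Poles: -0.5, -1.4 + 0.5j, -1.4 - 0.5j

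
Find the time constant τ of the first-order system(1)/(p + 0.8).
First-order system: τ = -1/pole. Pole = -0.8. τ = -1/(-0.8) = 1.25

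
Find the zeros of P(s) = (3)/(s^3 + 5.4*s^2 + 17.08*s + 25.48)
Numerator is a nonzero constant (3) → Zeros: none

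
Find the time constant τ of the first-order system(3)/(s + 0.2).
First-order system: τ = -1/pole. Pole = -0.2. τ = -1/(-0.2) = 5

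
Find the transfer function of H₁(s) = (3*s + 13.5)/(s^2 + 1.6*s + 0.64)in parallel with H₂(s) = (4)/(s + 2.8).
Parallel: H = H₁ + H₂ = (n₁·d₂ + n₂·d₁)/(d₁·d₂).
n₁·d₂ = 3*s^2 + 21.9*s + 37.8. n₂·d₁ = 4*s^2 + 6.4*s + 2.56. Sum = 7*s^2 + 28.3*s + 40.36. d₁·d₂ = s^3 + 4.4*s^2 + 5.12*s + 1.792.
H(s) = (7*s^2 + 28.3*s + 40.36)/(s^3 + 4.4*s^2 + 5.12*s + 1.792)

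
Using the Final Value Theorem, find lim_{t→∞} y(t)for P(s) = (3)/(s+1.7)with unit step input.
FVT: lim_{t→∞} y(t) = lim_{s→0} s*Y(s) where Y(s) = P(s)/s.
= lim_{s→0} P(s) = P(0) = num(0)/den(0) = 3/1.7 = 1.765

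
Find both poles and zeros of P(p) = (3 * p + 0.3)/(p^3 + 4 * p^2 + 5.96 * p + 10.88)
Set denominator = 0: p^3 + 4*p^2 + 5.96*p + 10.88 = (p + 3.2)(p^2 + 0.8*p + 3.4) = 0 → Poles: -0.4 + 1.8j, -0.4 - 1.8j, -3.2
Set numerator = 0: 3*p + 0.3 = 0 → Zeros: -0.1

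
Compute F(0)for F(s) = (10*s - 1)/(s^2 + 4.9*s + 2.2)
DC gain = F(0) = num(0)/den(0) = -1/2.2 = -0.4545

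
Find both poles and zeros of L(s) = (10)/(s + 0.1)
Set denominator = 0: s + 0.1 = 0 → Poles: -0.1
Numerator is a nonzero constant (10) → Zeros: none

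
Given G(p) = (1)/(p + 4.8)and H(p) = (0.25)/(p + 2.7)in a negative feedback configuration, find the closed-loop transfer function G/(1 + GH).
Closed-loop T = G/(1+GH).
Numerator: G_num * H_den = p + 2.7.
Denominator: G_den * H_den + G_num * H_num = (p^2 + 7.5*p + 12.96) + (0.25) = p^2 + 7.5*p + 13.21.
T(p) = (p + 2.7)/(p^2 + 7.5*p + 13.21)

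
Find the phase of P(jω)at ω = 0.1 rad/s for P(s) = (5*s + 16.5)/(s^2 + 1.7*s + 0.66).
Substitute s = j*0.1: P(j0.1) = 23.9477 - 5.49402j.
∠P(j0.1) = atan2(Im, Re) = atan2(-5.49402, 23.9477) = -12.92°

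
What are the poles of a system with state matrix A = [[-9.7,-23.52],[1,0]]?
Eigenvalues solve det(λI - A) = 0.
Characteristic polynomial: λ^2 + 9.7*λ + 23.52 = 0.
Factor: (λ + 4.9)(λ + 4.8) = 0.
Roots: -4.8, -4.9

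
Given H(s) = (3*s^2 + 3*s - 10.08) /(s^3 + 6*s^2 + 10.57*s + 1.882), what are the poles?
Set denominator = 0: s^3 + 6*s^2 + 10.57*s + 1.882 = (s + 0.2)(s^2 + 5.8*s + 9.41) = 0 → Poles: -0.2, -2.9 + 1j, -2.9 - 1j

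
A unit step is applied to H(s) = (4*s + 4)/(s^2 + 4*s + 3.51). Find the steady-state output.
FVT: lim_{t→∞} y(t) = lim_{s→0} s*Y(s) where Y(s) = H(s)/s.
= lim_{s→0} H(s) = H(0) = num(0)/den(0) = 4/3.51 = 1.14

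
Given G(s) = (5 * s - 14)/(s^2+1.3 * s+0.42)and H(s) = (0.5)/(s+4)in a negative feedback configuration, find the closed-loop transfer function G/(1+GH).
Closed-loop T = G/(1+GH).
Numerator: G_num * H_den = 5*s^2 + 6*s - 56.
Denominator: G_den * H_den + G_num * H_num = (s^3 + 5.3*s^2 + 5.62*s + 1.68) + (2.5*s - 7) = s^3 + 5.3*s^2 + 8.12*s - 5.32.
T(s) = (5*s^2 + 6*s - 56)/(s^3 + 5.3*s^2 + 8.12*s - 5.32)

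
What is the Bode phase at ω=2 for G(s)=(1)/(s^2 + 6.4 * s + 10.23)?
Substitute s = j*2: G(j2) = 0.0307422 - 0.0631622j.
∠G(j2) = atan2(Im, Re) = atan2(-0.0631622, 0.0307422) = -64.05°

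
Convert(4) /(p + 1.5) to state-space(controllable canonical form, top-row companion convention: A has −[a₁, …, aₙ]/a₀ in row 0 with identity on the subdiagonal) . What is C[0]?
Reachable canonical form: C = numerator coefficients (right-aligned, zero-padded to length n).
num = 4, C = [[4]].
C[0] = 4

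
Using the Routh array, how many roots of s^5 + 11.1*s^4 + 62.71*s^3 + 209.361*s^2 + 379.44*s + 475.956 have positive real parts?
Routh array:
s^5: [1, 62.71, 379.44]; s^4: [11.1, 209.361, 475.956]; s^3: [43.8486, 336.561]; s^2: [124.163, 475.956]; s^1: [168.475]; s^0: [475.956]
First column: [1, 11.1, 43.8486, 124.163, 168.475, 475.956]. Sign changes = RHP roots = 0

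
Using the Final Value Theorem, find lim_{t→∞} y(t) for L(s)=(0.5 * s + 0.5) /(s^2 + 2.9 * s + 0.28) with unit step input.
FVT: lim_{t→∞} y(t) = lim_{s→0} s*Y(s) where Y(s) = L(s)/s.
= lim_{s→0} L(s) = L(0) = num(0)/den(0) = 0.5/0.28 = 1.786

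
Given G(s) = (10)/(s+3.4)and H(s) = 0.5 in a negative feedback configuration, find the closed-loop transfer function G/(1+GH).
Closed-loop T = G/(1+GH).
Numerator: G_num * H_den = 10.
Denominator: G_den * H_den + G_num * H_num = (s + 3.4) + (5) = s + 8.4.
T(s) = (10)/(s + 8.4)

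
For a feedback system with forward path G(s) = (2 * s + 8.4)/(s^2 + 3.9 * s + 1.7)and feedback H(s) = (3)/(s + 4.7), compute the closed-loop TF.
Closed-loop T = G/(1+GH).
Numerator: G_num * H_den = 2*s^2 + 17.8*s + 39.48.
Denominator: G_den * H_den + G_num * H_num = (s^3 + 8.6*s^2 + 20.03*s + 7.99) + (6*s + 25.2) = s^3 + 8.6*s^2 + 26.03*s + 33.19.
T(s) = (2*s^2 + 17.8*s + 39.48)/(s^3 + 8.6*s^2 + 26.03*s + 33.19)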